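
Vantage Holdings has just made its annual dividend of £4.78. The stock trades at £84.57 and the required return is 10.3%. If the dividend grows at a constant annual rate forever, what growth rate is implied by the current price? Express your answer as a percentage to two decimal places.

4.40%

P = D₀(1+g)/(r−g) ⇒ P(r−g) = D₀(1+g) ⇒ g(P+D₀) = P·r − D₀
g = (P·r − D₀)/(P + D₀) = (£84.57×0.103 − £4.78) / (£84.57 + £4.78) = 0.043992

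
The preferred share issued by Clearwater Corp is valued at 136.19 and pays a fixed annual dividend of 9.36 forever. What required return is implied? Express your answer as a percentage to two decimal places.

6.87%

P = C/r ⇒ r = C/P = 9.36/136.19 = 0.068728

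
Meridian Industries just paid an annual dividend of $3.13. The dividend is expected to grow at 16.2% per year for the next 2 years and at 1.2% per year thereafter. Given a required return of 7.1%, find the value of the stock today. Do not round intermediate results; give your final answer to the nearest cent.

$70.28

D_1 = 3.63706
D_2 = 4.22626
Terminal value at year 2: TV = D_2×(1+g_2)/(r−g_2) = 4.27698/0.059 = 72.49117
P_0 = D_1/(1+r)^1 + D_2/(1+r)^2 + TV/(1+r)^2
    = 3.39595 + 3.68449 + 63.19841 = 70.27885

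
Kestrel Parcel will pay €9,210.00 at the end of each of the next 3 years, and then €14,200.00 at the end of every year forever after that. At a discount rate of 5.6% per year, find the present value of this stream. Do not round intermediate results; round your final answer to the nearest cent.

€240133.77

PV of 3-year annuity: €9,210.00 × [1 − (1+0.056)^−3] / 0.056 = 24801.77387
Perpetuity value at year 3: €14,200.00 / 0.056 = 253571.42857
PV of perpetuity: 253571.42857 / (1+0.056)^3 = 215331.99437
Total PV = 24801.77387 + 215331.99437 = 240133.76824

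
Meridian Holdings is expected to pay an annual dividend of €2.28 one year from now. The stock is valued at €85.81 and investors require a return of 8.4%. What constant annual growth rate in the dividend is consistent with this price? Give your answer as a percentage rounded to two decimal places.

P = D₁/(r−g) ⇒ g = r − D₁/P = 0.084 − €2.28/€85.81 = 0.057430

5.74%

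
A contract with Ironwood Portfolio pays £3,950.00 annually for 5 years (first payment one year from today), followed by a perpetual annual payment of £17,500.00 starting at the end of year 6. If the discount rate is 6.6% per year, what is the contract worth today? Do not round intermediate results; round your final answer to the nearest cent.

PV of 5-year annuity: £3,950.00 × [1 − (1+0.066)^−5] / 0.066 = 16370.72728
Perpetuity value at year 5: £17,500.00 / 0.066 = 265151.51515
PV of perpetuity: 265151.51515 / (1+0.066)^5 = 192622.97659
Total PV = 16370.72728 + 192622.97659 = 208993.70386

£208993.70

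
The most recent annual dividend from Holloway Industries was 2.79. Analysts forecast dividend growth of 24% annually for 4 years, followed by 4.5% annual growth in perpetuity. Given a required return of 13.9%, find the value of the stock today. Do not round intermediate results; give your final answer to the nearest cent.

D_1 = 3.45960
D_2 = 4.28990
D_3 = 5.31948
D_4 = 6.59616
Terminal value at year 4: TV = D_4×(1+g_2)/(r−g_2) = 6.89298/0.094 = 73.32961
P_0 = D_1/(1+r)^1 + D_2/(1+r)^2 + D_3/(1+r)^3 + D_4/(1+r)^4 + TV/(1+r)^4
    = 3.03740 + 3.30674 + 3.59996 + 3.91919 + 43.56969 = 57.43298

57.43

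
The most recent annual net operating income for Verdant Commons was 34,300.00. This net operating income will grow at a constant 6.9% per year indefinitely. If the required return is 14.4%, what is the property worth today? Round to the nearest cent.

488889.33

D₁ = D₀ × (1 + g) = 34,300.00 × 1.069 = 36,666.7000
Growing perpetuity: P = D₁ / (r − g) = 36,666.7000 / (0.144 − 0.069) = 488,889.33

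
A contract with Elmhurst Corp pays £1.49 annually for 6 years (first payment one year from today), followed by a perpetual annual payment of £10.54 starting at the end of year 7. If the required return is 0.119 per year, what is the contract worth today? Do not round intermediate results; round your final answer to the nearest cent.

£51.26

PV of 6-year annuity: £1.49 × [1 − (1+0.119)^−6] / 0.119 = 6.14339
Perpetuity value at year 6: £10.54 / 0.119 = 88.57143
PV of perpetuity: 88.57143 / (1+0.119)^6 = 45.11419
Total PV = 6.14339 + 45.11419 = 51.25757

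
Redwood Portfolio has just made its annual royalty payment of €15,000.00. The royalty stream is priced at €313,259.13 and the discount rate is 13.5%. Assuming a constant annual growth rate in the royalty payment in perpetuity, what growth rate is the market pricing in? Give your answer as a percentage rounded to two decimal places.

P = D₀(1+g)/(r−g) ⇒ P(r−g) = D₀(1+g) ⇒ g(P+D₀) = P·r − D₀
g = (P·r − D₀)/(P + D₀) = (€313,259.13×0.135 − €15,000.00) / (€313,259.13 + €15,000.00) = 0.083135

8.31%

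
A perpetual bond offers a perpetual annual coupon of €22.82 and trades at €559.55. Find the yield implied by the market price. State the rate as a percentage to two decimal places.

P = C/r ⇒ r = C/P = €22.82/€559.55 = 0.040783

4.08%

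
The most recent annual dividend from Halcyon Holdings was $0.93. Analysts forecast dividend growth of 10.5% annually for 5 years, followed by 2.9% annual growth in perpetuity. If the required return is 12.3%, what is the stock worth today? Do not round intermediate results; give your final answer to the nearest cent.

D_1 = 1.02765
D_2 = 1.13555
D_3 = 1.25479
D_4 = 1.38654
D_5 = 1.53213
Terminal value at year 5: TV = D_5×(1+g_2)/(r−g_2) = 1.57656/0.094 = 16.77188
P_0 = D_1/(1+r)^1 + D_2/(1+r)^2 + D_3/(1+r)^3 + D_4/(1+r)^4 + D_5/(1+r)^5 + TV/(1+r)^5
    = 0.91509 + 0.90043 + 0.88599 + 0.87179 + 0.85782 + 9.39038 = 13.82150

$13.82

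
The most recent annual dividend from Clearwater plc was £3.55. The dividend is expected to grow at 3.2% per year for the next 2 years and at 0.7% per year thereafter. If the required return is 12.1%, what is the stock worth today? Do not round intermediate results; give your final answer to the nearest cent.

D_1 = 3.66360
D_2 = 3.78084
Terminal value at year 2: TV = D_2×(1+g_2)/(r−g_2) = 3.80730/0.114 = 33.39738
P_0 = D_1/(1+r)^1 + D_2/(1+r)^2 + TV/(1+r)^2
    = 3.26815 + 3.00868 + 26.57671 = 32.85354

£32.85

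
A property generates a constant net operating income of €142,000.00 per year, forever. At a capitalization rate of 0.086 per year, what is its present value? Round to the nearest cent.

€1651162.79

Level perpetuity: PV = C / r = €142,000.00 / 0.086 = €1,651,162.79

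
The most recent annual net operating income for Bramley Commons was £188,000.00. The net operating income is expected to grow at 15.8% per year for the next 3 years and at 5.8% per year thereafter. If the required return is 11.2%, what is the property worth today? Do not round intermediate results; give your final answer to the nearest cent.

D_1 = 217704.00000
D_2 = 252101.23200
D_3 = 291933.22666
Terminal value at year 3: TV = D_3×(1+g_2)/(r−g_2) = 308865.35380/0.054 = 5719728.77411
P_0 = D_1/(1+r)^1 + D_2/(1+r)^2 + D_3/(1+r)^3 + TV/(1+r)^3
    = 195776.97842 + 203875.66637 + 212309.37200 + 4159691.02912 = 4771653.04591

£4771653.05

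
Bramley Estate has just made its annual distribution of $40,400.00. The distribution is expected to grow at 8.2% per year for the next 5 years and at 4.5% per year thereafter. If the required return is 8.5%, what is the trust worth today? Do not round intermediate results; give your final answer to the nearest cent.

$1241269.58

D_1 = 43712.80000
D_2 = 47297.24960
D_3 = 51175.62407
D_4 = 55372.02524
D_5 = 59912.53131
Terminal value at year 5: TV = D_5×(1+g_2)/(r−g_2) = 62608.59522/0.04 = 1565214.88049
P_0 = D_1/(1+r)^1 + D_2/(1+r)^2 + D_3/(1+r)^3 + D_4/(1+r)^4 + D_5/(1+r)^5 + TV/(1+r)^5
    = 40288.29493 + 40176.89872 + 40065.81052 + 39955.02948 + 39844.55475 + 1040938.99273 = 1241269.58114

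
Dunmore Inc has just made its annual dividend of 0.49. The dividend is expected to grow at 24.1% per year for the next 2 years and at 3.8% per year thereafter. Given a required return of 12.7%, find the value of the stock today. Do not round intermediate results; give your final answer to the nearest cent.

D_1 = 0.60809
D_2 = 0.75464
Terminal value at year 2: TV = D_2×(1+g_2)/(r−g_2) = 0.78332/0.089 = 8.80130
P_0 = D_1/(1+r)^1 + D_2/(1+r)^2 + TV/(1+r)^2
    = 0.53957 + 0.59414 + 6.92946 = 8.06317

8.06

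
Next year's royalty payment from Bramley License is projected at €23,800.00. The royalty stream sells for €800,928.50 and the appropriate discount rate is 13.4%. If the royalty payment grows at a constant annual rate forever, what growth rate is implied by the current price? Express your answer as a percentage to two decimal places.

P = D₁/(r−g) ⇒ g = r − D₁/P = 0.134 − €23,800.00/€800,928.50 = 0.104284

10.43%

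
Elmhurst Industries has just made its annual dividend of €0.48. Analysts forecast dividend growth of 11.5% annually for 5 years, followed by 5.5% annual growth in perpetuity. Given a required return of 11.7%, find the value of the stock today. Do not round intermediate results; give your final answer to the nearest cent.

€10.48

D_1 = 0.53520
D_2 = 0.59675
D_3 = 0.66537
D_4 = 0.74189
D_5 = 0.82721
Terminal value at year 5: TV = D_5×(1+g_2)/(r−g_2) = 0.87271/0.062 = 14.07591
P_0 = D_1/(1+r)^1 + D_2/(1+r)^2 + D_3/(1+r)^3 + D_4/(1+r)^4 + D_5/(1+r)^5 + TV/(1+r)^5
    = 0.47914 + 0.47828 + 0.47743 + 0.47657 + 0.47572 + 8.09488 = 10.48202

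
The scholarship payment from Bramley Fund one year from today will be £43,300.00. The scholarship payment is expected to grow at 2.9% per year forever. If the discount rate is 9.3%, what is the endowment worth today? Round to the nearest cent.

Growing perpetuity: P = D₁ / (r − g) = £43,300.0000 / (0.093 − 0.029) = £676,562.50

£676562.50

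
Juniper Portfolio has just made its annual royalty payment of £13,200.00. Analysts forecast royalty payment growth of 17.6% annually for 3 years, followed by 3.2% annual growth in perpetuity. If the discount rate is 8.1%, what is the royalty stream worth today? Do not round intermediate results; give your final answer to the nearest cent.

£404910.53

D_1 = 15523.20000
D_2 = 18255.28320
D_3 = 21468.21304
Terminal value at year 3: TV = D_3×(1+g_2)/(r−g_2) = 22155.19586/0.049 = 452146.85430
P_0 = D_1/(1+r)^1 + D_2/(1+r)^2 + D_3/(1+r)^3 + TV/(1+r)^3
    = 14360.03700 + 15622.01990 + 16994.90787 + 357933.56981 = 404910.53458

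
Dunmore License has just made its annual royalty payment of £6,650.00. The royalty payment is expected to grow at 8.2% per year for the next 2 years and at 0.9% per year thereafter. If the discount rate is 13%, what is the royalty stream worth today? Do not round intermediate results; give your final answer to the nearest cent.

£63306.85

D_1 = 7195.30000
D_2 = 7785.31460
Terminal value at year 2: TV = D_2×(1+g_2)/(r−g_2) = 7855.38243/0.121 = 64920.51596
P_0 = D_1/(1+r)^1 + D_2/(1+r)^2 + TV/(1+r)^2
    = 6367.52212 + 6097.04331 + 50842.28676 = 63306.85219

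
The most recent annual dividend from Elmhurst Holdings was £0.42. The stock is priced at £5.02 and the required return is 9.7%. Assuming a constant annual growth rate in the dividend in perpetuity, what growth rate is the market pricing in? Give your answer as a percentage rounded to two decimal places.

P = D₀(1+g)/(r−g) ⇒ P(r−g) = D₀(1+g) ⇒ g(P+D₀) = P·r − D₀
g = (P·r − D₀)/(P + D₀) = (£5.02×0.097 − £0.42) / (£5.02 + £0.42) = 0.012305

1.23%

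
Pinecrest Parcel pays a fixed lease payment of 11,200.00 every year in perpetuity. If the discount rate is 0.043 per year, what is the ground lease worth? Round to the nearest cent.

260465.12

Level perpetuity: PV = C / r = 11,200.00 / 0.043 = 260,465.12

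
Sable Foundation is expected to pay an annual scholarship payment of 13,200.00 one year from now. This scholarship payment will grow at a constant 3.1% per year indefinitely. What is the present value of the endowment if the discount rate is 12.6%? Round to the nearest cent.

138947.37

Growing perpetuity: P = D₁ / (r − g) = 13,200.0000 / (0.126 − 0.031) = 138,947.37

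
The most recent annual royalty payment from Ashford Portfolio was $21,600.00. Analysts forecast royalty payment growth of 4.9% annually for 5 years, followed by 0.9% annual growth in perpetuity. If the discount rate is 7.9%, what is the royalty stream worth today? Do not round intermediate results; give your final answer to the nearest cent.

D_1 = 22658.40000
D_2 = 23768.66160
D_3 = 24933.32602
D_4 = 26155.05899
D_5 = 27436.65688
Terminal value at year 5: TV = D_5×(1+g_2)/(r−g_2) = 27683.58680/0.07 = 395479.81137
P_0 = D_1/(1+r)^1 + D_2/(1+r)^2 + D_3/(1+r)^3 + D_4/(1+r)^4 + D_5/(1+r)^5 + TV/(1+r)^5
    = 20999.44393 + 20415.58543 + 19847.96026 + 19296.11706 + 18759.61705 + 270406.48008 = 369725.20382

$369725.20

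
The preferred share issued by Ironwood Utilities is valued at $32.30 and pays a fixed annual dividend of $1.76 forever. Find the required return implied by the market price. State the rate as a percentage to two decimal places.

P = C/r ⇒ r = C/P = $1.76/$32.30 = 0.054489

5.45%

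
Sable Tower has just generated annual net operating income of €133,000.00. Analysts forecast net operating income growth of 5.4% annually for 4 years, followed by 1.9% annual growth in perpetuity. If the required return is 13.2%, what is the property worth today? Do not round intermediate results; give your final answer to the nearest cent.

€1347870.59

D_1 = 140182.00000
D_2 = 147751.82800
D_3 = 155730.42671
D_4 = 164139.86975
Terminal value at year 4: TV = D_4×(1+g_2)/(r−g_2) = 167258.52728/0.113 = 1480163.95823
P_0 = D_1/(1+r)^1 + D_2/(1+r)^2 + D_3/(1+r)^3 + D_4/(1+r)^4 + TV/(1+r)^4
    = 123835.68905 + 115302.84121 + 107357.94579 + 99960.49017 + 901413.62371 = 1347870.58993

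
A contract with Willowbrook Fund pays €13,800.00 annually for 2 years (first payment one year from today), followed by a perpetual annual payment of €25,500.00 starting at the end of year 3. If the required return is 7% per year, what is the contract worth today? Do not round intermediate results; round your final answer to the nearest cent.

PV of 2-year annuity: €13,800.00 × [1 − (1+0.07)^−2] / 0.07 = 24950.65071
Perpetuity value at year 2: €25,500.00 / 0.07 = 364285.71429
PV of perpetuity: 364285.71429 / (1+0.07)^2 = 318181.25101
Total PV = 24950.65071 + 318181.25101 = 343131.90173

€343131.90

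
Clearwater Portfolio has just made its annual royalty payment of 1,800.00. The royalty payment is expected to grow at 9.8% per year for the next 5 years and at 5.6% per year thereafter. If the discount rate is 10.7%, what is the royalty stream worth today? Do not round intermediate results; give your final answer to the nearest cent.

44562.81

D_1 = 1976.40000
D_2 = 2170.08720
D_3 = 2382.75575
D_4 = 2616.26581
D_5 = 2872.65986
Terminal value at year 5: TV = D_5×(1+g_2)/(r−g_2) = 3033.52881/0.051 = 59480.95706
P_0 = D_1/(1+r)^1 + D_2/(1+r)^2 + D_3/(1+r)^3 + D_4/(1+r)^4 + D_5/(1+r)^5 + TV/(1+r)^5
    = 1785.36585 + 1770.85068 + 1756.45352 + 1742.17341 + 1728.00940 + 35779.95940 = 44562.81227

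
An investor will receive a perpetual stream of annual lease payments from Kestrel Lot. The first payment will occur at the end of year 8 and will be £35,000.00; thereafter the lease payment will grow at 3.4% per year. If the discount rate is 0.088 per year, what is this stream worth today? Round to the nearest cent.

Value at end of year 7: C₁ / (r − g) = £35,000.00 / (0.088 − 0.034) = £648,148.1481
Discount to today: PV = £648,148.1481 / (1 + 0.088)^7 = £648,148.1481 / 1.804689 = £359,146.81

£359146.81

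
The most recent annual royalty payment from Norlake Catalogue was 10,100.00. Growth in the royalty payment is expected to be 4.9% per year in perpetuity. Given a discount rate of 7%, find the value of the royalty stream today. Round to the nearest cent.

504519.05

D₁ = D₀ × (1 + g) = 10,100.00 × 1.049 = 10,594.9000
Growing perpetuity: P = D₁ / (r − g) = 10,594.9000 / (0.07 − 0.049) = 504,519.05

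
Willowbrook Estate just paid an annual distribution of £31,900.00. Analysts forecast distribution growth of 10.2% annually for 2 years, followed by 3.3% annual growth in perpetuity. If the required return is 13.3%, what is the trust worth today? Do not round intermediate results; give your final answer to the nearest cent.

£372946.76

D_1 = 35153.80000
D_2 = 38739.48760
Terminal value at year 2: TV = D_2×(1+g_2)/(r−g_2) = 40017.89069/0.1 = 400178.90691
P_0 = D_1/(1+r)^1 + D_2/(1+r)^2 + TV/(1+r)^2
    = 31027.18447 + 30178.25003 + 311741.32279 = 372946.75728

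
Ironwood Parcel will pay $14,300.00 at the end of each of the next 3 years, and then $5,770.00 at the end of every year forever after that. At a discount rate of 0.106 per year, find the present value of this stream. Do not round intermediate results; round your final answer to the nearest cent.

$75424.73

PV of 3-year annuity: $14,300.00 × [1 − (1+0.106)^−3] / 0.106 = 35189.67361
Perpetuity value at year 3: $5,770.00 / 0.106 = 54433.96226
PV of perpetuity: 54433.96226 / (1+0.106)^3 = 40235.05200
Total PV = 35189.67361 + 40235.05200 = 75424.72561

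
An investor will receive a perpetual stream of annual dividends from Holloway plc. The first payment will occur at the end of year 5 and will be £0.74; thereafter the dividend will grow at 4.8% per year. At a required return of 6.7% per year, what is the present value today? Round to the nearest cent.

Value at end of year 4: C₁ / (r − g) = £0.74 / (0.067 − 0.048) = £38.9474
Discount to today: PV = £38.9474 / (1 + 0.067)^4 = £38.9474 / 1.296157 = £30.05

£30.05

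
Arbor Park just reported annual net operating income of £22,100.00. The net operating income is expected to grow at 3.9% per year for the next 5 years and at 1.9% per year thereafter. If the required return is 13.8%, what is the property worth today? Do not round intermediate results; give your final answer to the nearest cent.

D_1 = 22961.90000
D_2 = 23857.41410
D_3 = 24787.85325
D_4 = 25754.57953
D_5 = 26759.00813
Terminal value at year 5: TV = D_5×(1+g_2)/(r−g_2) = 27267.42928/0.119 = 229138.06120
P_0 = D_1/(1+r)^1 + D_2/(1+r)^2 + D_3/(1+r)^3 + D_4/(1+r)^4 + D_5/(1+r)^5 + TV/(1+r)^5
    = 20177.41652 + 18422.08767 + 16819.46317 + 15356.25855 + 14020.34502 + 120056.56788 = 204852.13881

£204852.14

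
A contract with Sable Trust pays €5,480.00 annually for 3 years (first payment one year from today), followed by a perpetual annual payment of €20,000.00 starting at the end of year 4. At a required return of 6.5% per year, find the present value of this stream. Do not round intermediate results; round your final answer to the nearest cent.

€269236.44

PV of 3-year annuity: €5,480.00 × [1 − (1+0.065)^−3] / 0.065 = 14513.64580
Perpetuity value at year 3: €20,000.00 / 0.065 = 307692.30769
PV of perpetuity: 307692.30769 / (1+0.065)^3 = 254722.79748
Total PV = 14513.64580 + 254722.79748 = 269236.44328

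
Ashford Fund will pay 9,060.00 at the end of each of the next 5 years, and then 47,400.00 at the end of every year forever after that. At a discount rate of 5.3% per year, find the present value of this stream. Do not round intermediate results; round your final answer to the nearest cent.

PV of 5-year annuity: 9,060.00 × [1 − (1+0.053)^−5] / 0.053 = 38901.88928
Perpetuity value at year 5: 47,400.00 / 0.053 = 894339.62264
PV of perpetuity: 894339.62264 / (1+0.053)^5 = 690813.18204
Total PV = 38901.88928 + 690813.18204 = 729715.07132

729715.07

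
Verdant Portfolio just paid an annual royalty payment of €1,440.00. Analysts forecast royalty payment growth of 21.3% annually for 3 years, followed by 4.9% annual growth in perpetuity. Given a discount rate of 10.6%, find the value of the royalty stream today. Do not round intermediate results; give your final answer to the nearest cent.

D_1 = 1746.72000
D_2 = 2118.77136
D_3 = 2570.06966
Terminal value at year 3: TV = D_3×(1+g_2)/(r−g_2) = 2696.00307/0.057 = 47298.29953
P_0 = D_1/(1+r)^1 + D_2/(1+r)^2 + D_3/(1+r)^3 + TV/(1+r)^3
    = 1579.31284 + 1732.10350 + 1899.67590 + 34960.70214 = 40171.79439

€40171.79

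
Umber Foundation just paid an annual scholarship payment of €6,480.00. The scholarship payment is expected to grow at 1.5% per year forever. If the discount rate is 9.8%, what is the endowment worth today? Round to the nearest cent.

€79243.37

D₁ = D₀ × (1 + g) = €6,480.00 × 1.015 = €6,577.2000
Growing perpetuity: P = D₁ / (r − g) = €6,577.2000 / (0.098 − 0.015) = €79,243.37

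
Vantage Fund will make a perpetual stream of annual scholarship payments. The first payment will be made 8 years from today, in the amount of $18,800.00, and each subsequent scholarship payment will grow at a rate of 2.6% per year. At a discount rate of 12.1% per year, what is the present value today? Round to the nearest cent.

Value at end of year 7: C₁ / (r − g) = $18,800.00 / (0.121 − 0.026) = $197,894.7368
Discount to today: PV = $197,894.7368 / (1 + 0.121)^7 = $197,894.7368 / 2.224535 = $88,960.04

$88960.04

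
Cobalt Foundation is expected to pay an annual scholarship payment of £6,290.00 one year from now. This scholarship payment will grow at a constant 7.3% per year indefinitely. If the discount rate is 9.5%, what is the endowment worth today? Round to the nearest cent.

£285909.09

Growing perpetuity: P = D₁ / (r − g) = £6,290.0000 / (0.095 − 0.073) = £285,909.09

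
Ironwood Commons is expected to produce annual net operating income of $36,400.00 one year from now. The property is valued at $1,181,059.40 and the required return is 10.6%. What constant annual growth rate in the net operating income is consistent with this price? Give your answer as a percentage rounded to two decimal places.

P = D₁/(r−g) ⇒ g = r − D₁/P = 0.106 − $36,400.00/$1,181,059.40 = 0.075180

7.52%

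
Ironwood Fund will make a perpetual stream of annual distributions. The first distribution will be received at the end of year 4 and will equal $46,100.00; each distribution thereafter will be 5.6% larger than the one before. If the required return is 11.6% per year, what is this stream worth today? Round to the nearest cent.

Value at end of year 3: C₁ / (r − g) = $46,100.00 / (0.116 − 0.056) = $768,333.3333
Discount to today: PV = $768,333.3333 / (1 + 0.116)^3 = $768,333.3333 / 1.389929 = $552,786.07

$552786.07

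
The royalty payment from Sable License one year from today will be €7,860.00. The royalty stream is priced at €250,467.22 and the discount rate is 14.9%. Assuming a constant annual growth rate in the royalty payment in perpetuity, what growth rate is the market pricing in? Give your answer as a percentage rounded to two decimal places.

11.76%

P = D₁/(r−g) ⇒ g = r − D₁/P = 0.149 − €7,860.00/€250,467.22 = 0.117619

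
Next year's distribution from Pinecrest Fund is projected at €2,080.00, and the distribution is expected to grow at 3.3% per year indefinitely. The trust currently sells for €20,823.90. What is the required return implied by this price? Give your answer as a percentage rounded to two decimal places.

P = D₁/(r − g) ⇒ r = D₁/P + g = €2,080.0000/€20,823.90 + 0.033 = 0.099885 + 0.033 = 0.132885

13.29%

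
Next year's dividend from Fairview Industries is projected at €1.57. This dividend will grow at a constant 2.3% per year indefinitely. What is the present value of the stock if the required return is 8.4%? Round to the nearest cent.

Growing perpetuity: P = D₁ / (r − g) = €1.5700 / (0.084 − 0.023) = €25.74

€25.74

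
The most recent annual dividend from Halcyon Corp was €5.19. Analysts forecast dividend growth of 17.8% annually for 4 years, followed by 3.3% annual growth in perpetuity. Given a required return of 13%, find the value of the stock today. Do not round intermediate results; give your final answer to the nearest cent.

D_1 = 6.11382
D_2 = 7.20208
D_3 = 8.48405
D_4 = 9.99421
Terminal value at year 4: TV = D_4×(1+g_2)/(r−g_2) = 10.32402/0.097 = 106.43320
P_0 = D_1/(1+r)^1 + D_2/(1+r)^2 + D_3/(1+r)^3 + D_4/(1+r)^4 + TV/(1+r)^4
    = 5.41046 + 5.64029 + 5.87987 + 6.12964 + 65.27747 = 88.33773

€88.34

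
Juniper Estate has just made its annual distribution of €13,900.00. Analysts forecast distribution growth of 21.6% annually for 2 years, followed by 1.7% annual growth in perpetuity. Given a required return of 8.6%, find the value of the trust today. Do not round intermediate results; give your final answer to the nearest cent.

€289849.52

D_1 = 16902.40000
D_2 = 20553.31840
Terminal value at year 2: TV = D_2×(1+g_2)/(r−g_2) = 20902.72481/0.069 = 302938.04077
P_0 = D_1/(1+r)^1 + D_2/(1+r)^2 + TV/(1+r)^2
    = 15563.90424 + 17426.98669 + 256858.62998 = 289849.52091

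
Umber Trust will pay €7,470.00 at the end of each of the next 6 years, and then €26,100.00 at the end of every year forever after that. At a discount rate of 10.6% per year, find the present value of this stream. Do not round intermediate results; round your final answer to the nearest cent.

PV of 6-year annuity: €7,470.00 × [1 − (1+0.106)^−6] / 0.106 = 31969.63738
Perpetuity value at year 6: €26,100.00 / 0.106 = 246226.41509
PV of perpetuity: 246226.41509 / (1+0.106)^6 = 134525.27244
Total PV = 31969.63738 + 134525.27244 = 166494.90982

€166494.91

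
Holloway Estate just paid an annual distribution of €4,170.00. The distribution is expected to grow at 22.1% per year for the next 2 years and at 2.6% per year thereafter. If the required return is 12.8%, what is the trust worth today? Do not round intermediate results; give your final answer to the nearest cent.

D_1 = 5091.57000
D_2 = 6216.80697
Terminal value at year 2: TV = D_2×(1+g_2)/(r−g_2) = 6378.44395/0.102 = 62533.76423
P_0 = D_1/(1+r)^1 + D_2/(1+r)^2 + TV/(1+r)^2
    = 4513.80319 + 4885.95186 + 49146.92752 = 58546.68257

€58546.68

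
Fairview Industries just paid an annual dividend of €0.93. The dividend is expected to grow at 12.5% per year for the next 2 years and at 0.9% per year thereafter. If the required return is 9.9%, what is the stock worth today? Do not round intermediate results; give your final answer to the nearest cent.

€12.85

D_1 = 1.04625
D_2 = 1.17703
Terminal value at year 2: TV = D_2×(1+g_2)/(r−g_2) = 1.18762/0.09 = 13.19583
P_0 = D_1/(1+r)^1 + D_2/(1+r)^2 + TV/(1+r)^2
    = 0.95200 + 0.97452 + 10.92550 = 12.85202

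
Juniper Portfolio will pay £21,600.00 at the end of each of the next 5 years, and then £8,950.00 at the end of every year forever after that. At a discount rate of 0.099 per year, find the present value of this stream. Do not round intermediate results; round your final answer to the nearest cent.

PV of 5-year annuity: £21,600.00 × [1 − (1+0.099)^−5] / 0.099 = 82090.60223
Perpetuity value at year 5: £8,950.00 / 0.099 = 90404.04040
PV of perpetuity: 90404.04040 / (1+0.099)^5 = 56389.64735
Total PV = 82090.60223 + 56389.64735 = 138480.24958

£138480.25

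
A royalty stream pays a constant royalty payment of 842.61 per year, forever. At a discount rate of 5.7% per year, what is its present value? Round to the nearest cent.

Level perpetuity: PV = C / r = 842.61 / 0.057 = 14,782.63

14782.63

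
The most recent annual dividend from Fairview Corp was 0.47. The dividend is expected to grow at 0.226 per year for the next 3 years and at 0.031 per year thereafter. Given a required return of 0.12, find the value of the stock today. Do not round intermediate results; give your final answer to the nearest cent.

D_1 = 0.57622
D_2 = 0.70645
D_3 = 0.86610
Terminal value at year 3: TV = D_3×(1+g_2)/(r−g_2) = 0.89295/0.089 = 10.03316
P_0 = D_1/(1+r)^1 + D_2/(1+r)^2 + D_3/(1+r)^3 + TV/(1+r)^3
    = 0.51448 + 0.56317 + 0.61647 + 7.14141 = 8.83554

8.84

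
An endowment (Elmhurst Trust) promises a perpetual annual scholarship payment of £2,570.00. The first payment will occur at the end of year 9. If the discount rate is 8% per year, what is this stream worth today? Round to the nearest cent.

Value at end of year 8: C / r = £2,570.00 / 0.08 = £32,125.0000
Discount to today: PV = £32,125.0000 / (1 + 0.08)^8 = £32,125.0000 / 1.850930 = £17,356.14

£17356.14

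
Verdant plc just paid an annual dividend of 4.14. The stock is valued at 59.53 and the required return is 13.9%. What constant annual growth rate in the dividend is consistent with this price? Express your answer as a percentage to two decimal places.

P = D₀(1+g)/(r−g) ⇒ P(r−g) = D₀(1+g) ⇒ g(P+D₀) = P·r − D₀
g = (P·r − D₀)/(P + D₀) = (59.53×0.139 − 4.14) / (59.53 + 4.14) = 0.064939

6.49%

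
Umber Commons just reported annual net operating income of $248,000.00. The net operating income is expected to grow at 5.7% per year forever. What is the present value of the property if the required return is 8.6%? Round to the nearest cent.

$9039172.41

D₁ = D₀ × (1 + g) = $248,000.00 × 1.057 = $262,136.0000
Growing perpetuity: P = D₁ / (r − g) = $262,136.0000 / (0.086 − 0.057) = $9,039,172.41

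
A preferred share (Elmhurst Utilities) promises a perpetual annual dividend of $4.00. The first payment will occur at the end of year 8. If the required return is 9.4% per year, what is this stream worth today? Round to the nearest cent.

Value at end of year 7: C / r = $4.00 / 0.094 = $42.5532
Discount to today: PV = $42.5532 / (1 + 0.094)^7 = $42.5532 / 1.875518 = $22.69

$22.69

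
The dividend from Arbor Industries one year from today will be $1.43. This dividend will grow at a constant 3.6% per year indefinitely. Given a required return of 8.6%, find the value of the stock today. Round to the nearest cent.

Growing perpetuity: P = D₁ / (r − g) = $1.4300 / (0.086 − 0.036) = $28.60

$28.60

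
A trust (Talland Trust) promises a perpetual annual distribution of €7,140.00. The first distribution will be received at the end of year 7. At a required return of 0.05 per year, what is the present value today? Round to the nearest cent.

€106559.56

Value at end of year 6: C / r = €7,140.00 / 0.05 = €142,800.0000
Discount to today: PV = €142,800.0000 / (1 + 0.05)^6 = €142,800.0000 / 1.340096 = €106,559.56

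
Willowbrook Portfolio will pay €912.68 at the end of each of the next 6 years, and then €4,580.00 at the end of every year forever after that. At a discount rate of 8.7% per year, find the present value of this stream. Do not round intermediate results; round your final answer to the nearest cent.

€36044.19

PV of 6-year annuity: €912.68 × [1 − (1+0.087)^−6] / 0.087 = 4131.08870
Perpetuity value at year 6: €4,580.00 / 0.087 = 52643.67816
PV of perpetuity: 52643.67816 / (1+0.087)^6 = 31913.09763
Total PV = 4131.08870 + 31913.09763 = 36044.18633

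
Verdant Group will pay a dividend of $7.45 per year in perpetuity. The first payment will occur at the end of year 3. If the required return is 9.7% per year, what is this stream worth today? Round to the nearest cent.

Value at end of year 2: C / r = $7.45 / 0.097 = $76.8041
Discount to today: PV = $76.8041 / (1 + 0.097)^2 = $76.8041 / 1.203409 = $63.82

$63.82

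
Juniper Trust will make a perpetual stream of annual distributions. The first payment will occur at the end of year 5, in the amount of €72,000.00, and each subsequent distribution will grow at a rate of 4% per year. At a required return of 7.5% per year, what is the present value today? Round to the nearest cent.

€1540389.66

Value at end of year 4: C₁ / (r − g) = €72,000.00 / (0.075 − 0.04) = €2,057,142.8571
Discount to today: PV = €2,057,142.8571 / (1 + 0.075)^4 = €2,057,142.8571 / 1.335469 = €1,540,389.66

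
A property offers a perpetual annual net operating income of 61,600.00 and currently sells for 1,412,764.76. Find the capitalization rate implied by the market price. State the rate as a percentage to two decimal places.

P = C/r ⇒ r = C/P = 61,600.00/1,412,764.76 = 0.043602

4.36%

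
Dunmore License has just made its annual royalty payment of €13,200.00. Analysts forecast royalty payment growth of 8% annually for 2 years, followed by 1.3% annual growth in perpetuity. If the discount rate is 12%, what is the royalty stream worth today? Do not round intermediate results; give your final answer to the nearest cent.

€141203.87

D_1 = 14256.00000
D_2 = 15396.48000
Terminal value at year 2: TV = D_2×(1+g_2)/(r−g_2) = 15596.63424/0.107 = 145762.93682
P_0 = D_1/(1+r)^1 + D_2/(1+r)^2 + TV/(1+r)^2
    = 12728.57143 + 12273.97959 + 116201.32081 = 141203.87183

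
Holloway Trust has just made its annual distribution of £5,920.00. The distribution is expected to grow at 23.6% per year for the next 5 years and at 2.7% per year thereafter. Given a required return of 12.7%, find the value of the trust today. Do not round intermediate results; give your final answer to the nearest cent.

D_1 = 7317.12000
D_2 = 9043.96032
D_3 = 11178.33496
D_4 = 13816.42201
D_5 = 17077.09760
Terminal value at year 5: TV = D_5×(1+g_2)/(r−g_2) = 17538.17923/0.1 = 175381.79233
P_0 = D_1/(1+r)^1 + D_2/(1+r)^2 + D_3/(1+r)^3 + D_4/(1+r)^4 + D_5/(1+r)^5 + TV/(1+r)^5
    = 6492.56433 + 7120.50533 + 7809.17888 + 8564.45882 + 9392.78714 + 96463.92389 = 135843.41839

£135843.42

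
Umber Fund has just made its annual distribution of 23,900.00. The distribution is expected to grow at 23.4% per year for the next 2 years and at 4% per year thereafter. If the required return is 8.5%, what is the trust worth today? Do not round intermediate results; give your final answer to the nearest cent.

D_1 = 29492.60000
D_2 = 36393.86840
Terminal value at year 2: TV = D_2×(1+g_2)/(r−g_2) = 37849.62314/0.045 = 841102.73636
P_0 = D_1/(1+r)^1 + D_2/(1+r)^2 + TV/(1+r)^2
    = 27182.11982 + 30914.96392 + 714479.16614 = 772576.24987

772576.25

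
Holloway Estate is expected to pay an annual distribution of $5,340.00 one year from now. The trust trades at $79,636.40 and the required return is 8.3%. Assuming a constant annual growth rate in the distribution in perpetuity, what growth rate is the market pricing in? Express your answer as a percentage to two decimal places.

P = D₁/(r−g) ⇒ g = r − D₁/P = 0.083 − $5,340.00/$79,636.40 = 0.015945

1.59%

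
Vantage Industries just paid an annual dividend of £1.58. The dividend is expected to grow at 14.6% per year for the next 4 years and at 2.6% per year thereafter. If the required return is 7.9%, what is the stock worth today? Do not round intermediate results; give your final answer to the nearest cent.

£46.28

D_1 = 1.81068
D_2 = 2.07504
D_3 = 2.37800
D_4 = 2.72518
Terminal value at year 4: TV = D_4×(1+g_2)/(r−g_2) = 2.79604/0.053 = 52.75542
P_0 = D_1/(1+r)^1 + D_2/(1+r)^2 + D_3/(1+r)^3 + D_4/(1+r)^4 + TV/(1+r)^4
    = 1.67811 + 1.78231 + 1.89298 + 2.01053 + 38.92076 = 46.28469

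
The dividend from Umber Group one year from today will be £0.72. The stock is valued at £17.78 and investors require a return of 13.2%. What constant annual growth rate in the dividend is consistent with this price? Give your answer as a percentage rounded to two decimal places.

9.15%

P = D₁/(r−g) ⇒ g = r − D₁/P = 0.132 − £0.72/£17.78 = 0.091505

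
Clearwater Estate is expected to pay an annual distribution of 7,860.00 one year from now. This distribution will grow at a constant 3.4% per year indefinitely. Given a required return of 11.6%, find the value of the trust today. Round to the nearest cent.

Growing perpetuity: P = D₁ / (r − g) = 7,860.0000 / (0.116 − 0.034) = 95,853.66

95853.66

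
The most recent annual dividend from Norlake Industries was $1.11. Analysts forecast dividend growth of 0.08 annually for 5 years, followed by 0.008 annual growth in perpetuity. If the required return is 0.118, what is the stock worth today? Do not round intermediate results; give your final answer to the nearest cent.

D_1 = 1.19880
D_2 = 1.29470
D_3 = 1.39828
D_4 = 1.51014
D_5 = 1.63095
Terminal value at year 5: TV = D_5×(1+g_2)/(r−g_2) = 1.64400/0.11 = 14.94547
P_0 = D_1/(1+r)^1 + D_2/(1+r)^2 + D_3/(1+r)^3 + D_4/(1+r)^4 + D_5/(1+r)^5 + TV/(1+r)^5
    = 1.07227 + 1.03583 + 1.00062 + 0.96661 + 0.93375 + 8.55659 = 13.56567

$13.57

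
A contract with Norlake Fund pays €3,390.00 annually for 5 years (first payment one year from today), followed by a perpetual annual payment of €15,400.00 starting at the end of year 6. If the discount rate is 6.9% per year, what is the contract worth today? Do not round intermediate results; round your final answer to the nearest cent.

PV of 5-year annuity: €3,390.00 × [1 − (1+0.069)^−5] / 0.069 = 13936.96543
Perpetuity value at year 5: €15,400.00 / 0.069 = 223188.40580
PV of perpetuity: 223188.40580 / (1+0.069)^5 = 159875.93746
Total PV = 13936.96543 + 159875.93746 = 173812.90289

€173812.90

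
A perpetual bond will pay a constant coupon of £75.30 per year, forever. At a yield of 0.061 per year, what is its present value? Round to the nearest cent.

Level perpetuity: PV = C / r = £75.30 / 0.061 = £1,234.43

£1234.43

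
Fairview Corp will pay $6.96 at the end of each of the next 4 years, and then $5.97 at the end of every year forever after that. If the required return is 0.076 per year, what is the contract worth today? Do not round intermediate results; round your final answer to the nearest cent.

PV of 4-year annuity: $6.96 × [1 − (1+0.076)^−4] / 0.076 = 23.25915
Perpetuity value at year 4: $5.97 / 0.076 = 78.55263
PV of perpetuity: 78.55263 / (1+0.076)^4 = 58.60189
Total PV = 23.25915 + 58.60189 = 81.86105

$81.86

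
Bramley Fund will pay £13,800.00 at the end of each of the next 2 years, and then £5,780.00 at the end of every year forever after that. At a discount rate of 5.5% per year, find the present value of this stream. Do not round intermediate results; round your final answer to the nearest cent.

PV of 2-year annuity: £13,800.00 × [1 − (1+0.055)^−2] / 0.055 = 25479.21206
Perpetuity value at year 2: £5,780.00 / 0.055 = 105090.90909
PV of perpetuity: 105090.90909 / (1+0.055)^2 = 94419.18114
Total PV = 25479.21206 + 94419.18114 = 119898.39320

£119898.39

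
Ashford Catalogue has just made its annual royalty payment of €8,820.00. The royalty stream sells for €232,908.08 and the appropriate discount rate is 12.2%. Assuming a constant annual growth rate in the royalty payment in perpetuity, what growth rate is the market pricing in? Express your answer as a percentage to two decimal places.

8.11%

P = D₀(1+g)/(r−g) ⇒ P(r−g) = D₀(1+g) ⇒ g(P+D₀) = P·r − D₀
g = (P·r − D₀)/(P + D₀) = (€232,908.08×0.122 − €8,820.00) / (€232,908.08 + €8,820.00) = 0.081061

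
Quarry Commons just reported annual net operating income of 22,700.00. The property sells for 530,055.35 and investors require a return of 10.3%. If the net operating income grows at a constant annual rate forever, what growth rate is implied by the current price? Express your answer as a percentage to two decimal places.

5.77%

P = D₀(1+g)/(r−g) ⇒ P(r−g) = D₀(1+g) ⇒ g(P+D₀) = P·r − D₀
g = (P·r − D₀)/(P + D₀) = (530,055.35×0.103 − 22,700.00) / (530,055.35 + 22,700.00) = 0.057703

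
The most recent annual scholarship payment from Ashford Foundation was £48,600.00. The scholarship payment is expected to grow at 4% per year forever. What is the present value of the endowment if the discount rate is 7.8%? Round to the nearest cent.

D₁ = D₀ × (1 + g) = £48,600.00 × 1.04 = £50,544.0000
Growing perpetuity: P = D₁ / (r − g) = £50,544.0000 / (0.078 − 0.04) = £1,330,105.26

£1330105.26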